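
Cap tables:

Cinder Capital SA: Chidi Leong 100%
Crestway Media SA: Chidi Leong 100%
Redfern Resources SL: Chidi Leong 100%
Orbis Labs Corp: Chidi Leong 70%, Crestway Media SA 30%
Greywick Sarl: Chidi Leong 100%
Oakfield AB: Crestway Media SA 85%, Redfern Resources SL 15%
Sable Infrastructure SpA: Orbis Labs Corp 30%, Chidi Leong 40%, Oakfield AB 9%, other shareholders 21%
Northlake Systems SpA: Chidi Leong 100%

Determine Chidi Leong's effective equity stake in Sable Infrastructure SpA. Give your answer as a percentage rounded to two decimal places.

Chidi reaches Sable along 5 paths.
Via Orbis: 70% × 30% = 21%.
Via Crestway → Orbis: 100% × 30% × 30% = 9%.
Direct stake: 40% = 40%.
Via Crestway → Oakfield: 100% × 85% × 9% = 7.65%.
Via Redfern → Oakfield: 100% × 15% × 9% = 1.35%.
Total: 21% + 9% + 40% + 7.65% + 1.35% = 79%.
Rounded: 79.00%.

79.00%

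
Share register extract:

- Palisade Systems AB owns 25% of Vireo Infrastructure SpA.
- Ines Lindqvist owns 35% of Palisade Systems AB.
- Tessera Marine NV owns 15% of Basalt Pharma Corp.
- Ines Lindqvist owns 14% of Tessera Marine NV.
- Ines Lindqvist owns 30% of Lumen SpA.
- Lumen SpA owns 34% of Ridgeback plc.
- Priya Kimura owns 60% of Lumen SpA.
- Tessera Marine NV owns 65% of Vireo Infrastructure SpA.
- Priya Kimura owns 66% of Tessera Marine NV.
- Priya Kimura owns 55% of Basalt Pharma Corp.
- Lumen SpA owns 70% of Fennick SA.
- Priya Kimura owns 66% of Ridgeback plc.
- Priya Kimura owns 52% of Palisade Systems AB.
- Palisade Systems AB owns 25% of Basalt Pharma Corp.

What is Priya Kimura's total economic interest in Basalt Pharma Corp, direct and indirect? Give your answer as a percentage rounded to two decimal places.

Priya reaches Basalt along 3 paths.
Via Palisade: 52% × 25% = 13%.
Direct stake: 55% = 55%.
Via Tessera: 66% × 15% = 9.9%.
Total: 13% + 55% + 9.9% = 77.9%.
Rounded: 77.90%.

77.90%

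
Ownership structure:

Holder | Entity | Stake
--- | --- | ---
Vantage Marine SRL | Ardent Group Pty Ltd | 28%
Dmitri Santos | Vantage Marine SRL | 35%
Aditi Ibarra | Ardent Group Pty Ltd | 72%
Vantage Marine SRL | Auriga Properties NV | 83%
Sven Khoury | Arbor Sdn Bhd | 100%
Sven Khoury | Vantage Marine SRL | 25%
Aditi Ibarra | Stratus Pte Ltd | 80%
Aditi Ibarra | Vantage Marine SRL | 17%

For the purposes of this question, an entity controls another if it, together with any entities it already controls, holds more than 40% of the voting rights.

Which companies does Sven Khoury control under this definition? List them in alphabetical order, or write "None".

Arbor Sdn Bhd

Sven holds 100% of Arbor, so Sven controls Arbor.
No other company's threshold is met.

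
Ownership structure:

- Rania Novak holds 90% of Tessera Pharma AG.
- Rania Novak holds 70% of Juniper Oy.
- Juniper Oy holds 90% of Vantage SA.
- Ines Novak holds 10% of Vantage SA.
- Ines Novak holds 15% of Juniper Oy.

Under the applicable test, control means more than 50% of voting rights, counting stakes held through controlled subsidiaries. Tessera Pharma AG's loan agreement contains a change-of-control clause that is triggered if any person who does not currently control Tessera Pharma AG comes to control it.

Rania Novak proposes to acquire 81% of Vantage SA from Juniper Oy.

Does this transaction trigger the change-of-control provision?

No

The purchase adds only to Rania's holdings (Juniper's stake shrinks), so Rania is the only person who could newly come to control Tessera.
Rania holds 90% of Tessera, so Rania controls Tessera.
So Rania already controls Tessera before the transaction.
After the purchase, Rania holds 81% of Vantage directly, and Juniper's stake falls to 9%.
Rania controlled Tessera already, so this is not a new person acquiring control; every other person's position is unchanged or reduced.
No new person acquires control, so the clause is not triggered.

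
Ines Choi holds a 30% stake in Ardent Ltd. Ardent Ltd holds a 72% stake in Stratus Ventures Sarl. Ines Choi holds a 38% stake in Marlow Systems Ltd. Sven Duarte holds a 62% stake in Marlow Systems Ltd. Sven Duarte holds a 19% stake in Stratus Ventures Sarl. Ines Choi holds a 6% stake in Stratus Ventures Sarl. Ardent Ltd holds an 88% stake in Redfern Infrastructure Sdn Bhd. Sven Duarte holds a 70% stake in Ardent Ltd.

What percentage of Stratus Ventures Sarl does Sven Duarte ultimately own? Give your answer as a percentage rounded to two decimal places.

Sven reaches Stratus along 2 paths.
Via Ardent: 70% × 72% = 50.4%.
Direct stake: 19% = 19%.
Total: 50.4% + 19% = 69.4%.
Rounded: 69.40%.

69.40%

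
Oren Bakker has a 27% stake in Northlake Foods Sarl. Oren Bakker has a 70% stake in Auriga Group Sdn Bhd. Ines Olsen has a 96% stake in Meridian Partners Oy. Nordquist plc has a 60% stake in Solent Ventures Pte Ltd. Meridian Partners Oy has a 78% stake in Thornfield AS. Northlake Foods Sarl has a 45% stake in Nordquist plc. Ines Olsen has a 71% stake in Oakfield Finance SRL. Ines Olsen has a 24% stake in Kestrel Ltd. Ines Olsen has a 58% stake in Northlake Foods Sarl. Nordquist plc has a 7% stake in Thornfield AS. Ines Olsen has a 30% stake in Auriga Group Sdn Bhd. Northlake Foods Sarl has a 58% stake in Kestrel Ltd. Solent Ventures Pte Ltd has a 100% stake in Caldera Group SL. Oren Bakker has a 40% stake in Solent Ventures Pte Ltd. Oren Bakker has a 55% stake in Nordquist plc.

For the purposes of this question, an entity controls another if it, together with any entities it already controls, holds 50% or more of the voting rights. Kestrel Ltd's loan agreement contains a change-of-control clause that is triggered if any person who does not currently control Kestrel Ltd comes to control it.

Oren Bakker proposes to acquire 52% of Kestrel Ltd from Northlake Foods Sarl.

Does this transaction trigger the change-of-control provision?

Yes

The purchase adds only to Oren's holdings (Northlake's stake shrinks), so Oren is the only person who could newly come to control Kestrel.
Oren holds 70% of Auriga, so Oren controls Auriga.
Oren holds 55% of Nordquist, so Oren controls Nordquist.
Oren and Nordquist together hold 40% + 60% = 100% of Solent, so Oren controls Solent.
Solent holds 100% of Caldera, so Oren controls Caldera.
Neither Oren nor any entity Oren controls holds any voting interest in Kestrel.
So before the transaction, Oren does not control Kestrel.
After the purchase, Oren holds 52% of Kestrel directly, and Northlake's stake falls to 6%.
Oren holds 52% of Kestrel, so Oren controls Kestrel.
Oren did not control Kestrel before and does after, so the clause is triggered.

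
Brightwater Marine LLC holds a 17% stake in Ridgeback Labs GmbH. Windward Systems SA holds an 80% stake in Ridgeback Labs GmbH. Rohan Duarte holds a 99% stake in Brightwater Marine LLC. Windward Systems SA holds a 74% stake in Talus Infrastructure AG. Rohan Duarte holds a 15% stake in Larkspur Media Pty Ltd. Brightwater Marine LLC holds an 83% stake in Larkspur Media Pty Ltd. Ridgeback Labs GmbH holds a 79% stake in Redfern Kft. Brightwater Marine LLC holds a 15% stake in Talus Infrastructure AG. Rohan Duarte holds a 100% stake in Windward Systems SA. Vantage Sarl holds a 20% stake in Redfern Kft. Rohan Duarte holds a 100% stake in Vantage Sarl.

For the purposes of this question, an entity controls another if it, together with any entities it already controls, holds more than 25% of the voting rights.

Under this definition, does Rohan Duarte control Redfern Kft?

Yes

Rohan holds 100% of Vantage, so Rohan controls Vantage.
Rohan holds 100% of Windward, so Rohan controls Windward.
Rohan holds 99% of Brightwater, so Rohan controls Brightwater.
Brightwater and Windward together hold 17% + 80% = 97% of Ridgeback, so Rohan controls Ridgeback.
Vantage and Ridgeback together hold 20% + 79% = 99% of Redfern, so Rohan controls Redfern.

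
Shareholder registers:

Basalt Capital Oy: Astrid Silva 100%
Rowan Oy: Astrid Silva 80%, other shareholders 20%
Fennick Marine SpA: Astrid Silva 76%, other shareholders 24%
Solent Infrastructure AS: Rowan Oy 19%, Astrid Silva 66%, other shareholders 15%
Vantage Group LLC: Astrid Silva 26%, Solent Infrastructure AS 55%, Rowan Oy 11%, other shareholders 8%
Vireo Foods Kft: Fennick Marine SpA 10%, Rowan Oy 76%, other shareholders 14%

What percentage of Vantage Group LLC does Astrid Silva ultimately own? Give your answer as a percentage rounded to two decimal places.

79.46%

Astrid reaches Vantage along 4 paths.
Direct stake: 26% = 26%.
Via Rowan → Solent: 80% × 19% × 55% = 8.36%.
Via Solent: 66% × 55% = 36.3%.
Via Rowan: 80% × 11% = 8.8%.
Total: 26% + 8.36% + 36.3% + 8.8% = 79.46%.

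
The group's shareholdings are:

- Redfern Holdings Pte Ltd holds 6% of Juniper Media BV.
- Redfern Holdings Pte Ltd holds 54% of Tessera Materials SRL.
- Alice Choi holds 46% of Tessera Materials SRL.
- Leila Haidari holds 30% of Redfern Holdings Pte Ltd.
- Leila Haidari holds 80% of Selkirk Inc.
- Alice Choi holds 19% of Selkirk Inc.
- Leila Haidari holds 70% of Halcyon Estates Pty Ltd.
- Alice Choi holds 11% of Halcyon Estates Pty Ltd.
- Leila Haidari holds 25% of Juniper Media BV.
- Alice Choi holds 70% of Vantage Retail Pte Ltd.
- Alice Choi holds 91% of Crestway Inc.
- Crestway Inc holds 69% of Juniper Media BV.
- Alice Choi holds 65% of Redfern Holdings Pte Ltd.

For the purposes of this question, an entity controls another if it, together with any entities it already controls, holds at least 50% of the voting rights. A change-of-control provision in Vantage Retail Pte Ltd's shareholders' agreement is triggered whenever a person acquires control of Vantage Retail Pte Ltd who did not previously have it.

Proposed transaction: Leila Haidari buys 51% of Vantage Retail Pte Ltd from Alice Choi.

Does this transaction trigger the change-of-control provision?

The purchase adds only to Leila's holdings (Alice's stake shrinks), so Leila is the only person who could newly come to control Vantage.
Leila holds 70% of Halcyon, so Leila controls Halcyon.
Leila holds 80% of Selkirk, so Leila controls Selkirk.
Neither Leila nor any entity Leila controls holds any voting interest in Vantage.
So before the transaction, Leila does not control Vantage.
After the purchase, Leila holds 51% of Vantage directly, and Alice's stake falls to 19%.
Leila holds 51% of Vantage, so Leila controls Vantage.
Leila did not control Vantage before and does after, so the clause is triggered.

Yes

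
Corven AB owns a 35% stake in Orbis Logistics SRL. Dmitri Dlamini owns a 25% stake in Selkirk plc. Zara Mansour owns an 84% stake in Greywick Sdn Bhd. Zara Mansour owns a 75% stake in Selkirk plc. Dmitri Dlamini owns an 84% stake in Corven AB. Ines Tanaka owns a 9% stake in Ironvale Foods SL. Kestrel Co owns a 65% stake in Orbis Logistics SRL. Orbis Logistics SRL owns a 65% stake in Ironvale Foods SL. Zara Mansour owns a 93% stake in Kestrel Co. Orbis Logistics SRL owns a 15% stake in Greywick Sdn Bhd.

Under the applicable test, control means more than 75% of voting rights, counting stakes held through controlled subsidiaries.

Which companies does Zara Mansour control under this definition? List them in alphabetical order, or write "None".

Zara holds 93% of Kestrel, so Zara controls Kestrel.
Zara holds 84% of Greywick, so Zara controls Greywick.
No other company's threshold is met.

Greywick Sdn Bhd, Kestrel Co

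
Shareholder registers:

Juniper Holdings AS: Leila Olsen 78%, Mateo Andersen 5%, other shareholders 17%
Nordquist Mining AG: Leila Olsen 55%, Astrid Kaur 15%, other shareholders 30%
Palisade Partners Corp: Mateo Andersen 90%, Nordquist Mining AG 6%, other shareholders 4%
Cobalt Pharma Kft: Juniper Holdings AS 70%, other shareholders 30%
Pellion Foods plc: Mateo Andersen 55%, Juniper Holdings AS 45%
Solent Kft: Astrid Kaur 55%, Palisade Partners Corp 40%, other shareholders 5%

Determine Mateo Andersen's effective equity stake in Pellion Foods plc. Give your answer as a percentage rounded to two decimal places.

57.25%

Mateo reaches Pellion along 2 paths.
Direct stake: 55% = 55%.
Via Juniper: 5% × 45% = 2.25%.
Total: 55% + 2.25% = 57.25%.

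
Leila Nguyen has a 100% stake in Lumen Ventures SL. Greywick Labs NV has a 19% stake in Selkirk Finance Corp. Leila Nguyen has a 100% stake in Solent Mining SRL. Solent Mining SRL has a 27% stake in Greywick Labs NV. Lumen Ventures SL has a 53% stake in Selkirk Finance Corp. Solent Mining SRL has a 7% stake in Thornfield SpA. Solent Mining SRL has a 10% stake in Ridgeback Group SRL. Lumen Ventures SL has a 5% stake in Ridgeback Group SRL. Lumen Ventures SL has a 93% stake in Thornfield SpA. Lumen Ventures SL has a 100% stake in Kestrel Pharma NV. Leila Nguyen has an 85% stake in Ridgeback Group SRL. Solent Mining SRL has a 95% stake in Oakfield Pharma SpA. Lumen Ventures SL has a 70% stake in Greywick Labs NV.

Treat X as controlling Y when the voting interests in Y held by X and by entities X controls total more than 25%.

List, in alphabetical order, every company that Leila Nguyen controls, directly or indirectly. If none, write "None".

Greywick Labs NV, Kestrel Pharma NV, Lumen Ventures SL, Oakfield Pharma SpA, Ridgeback Group SRL, Selkirk Finance Corp, Solent Mining SRL, Thornfield SpA

Leila holds 100% of Solent, so Leila controls Solent.
Leila holds 100% of Lumen, so Leila controls Lumen.
Lumen and Solent together hold 70% + 27% = 97% of Greywick, so Leila controls Greywick.
Lumen and Leila and Solent together hold 5% + 85% + 10% = 100% of Ridgeback, so Leila controls Ridgeback.
Lumen and Solent together hold 93% + 7% = 100% of Thornfield, so Leila controls Thornfield.
Solent holds 95% of Oakfield, so Leila controls Oakfield.
Lumen and Greywick together hold 53% + 19% = 72% of Selkirk, so Leila controls Selkirk.
Lumen holds 100% of Kestrel, so Leila controls Kestrel.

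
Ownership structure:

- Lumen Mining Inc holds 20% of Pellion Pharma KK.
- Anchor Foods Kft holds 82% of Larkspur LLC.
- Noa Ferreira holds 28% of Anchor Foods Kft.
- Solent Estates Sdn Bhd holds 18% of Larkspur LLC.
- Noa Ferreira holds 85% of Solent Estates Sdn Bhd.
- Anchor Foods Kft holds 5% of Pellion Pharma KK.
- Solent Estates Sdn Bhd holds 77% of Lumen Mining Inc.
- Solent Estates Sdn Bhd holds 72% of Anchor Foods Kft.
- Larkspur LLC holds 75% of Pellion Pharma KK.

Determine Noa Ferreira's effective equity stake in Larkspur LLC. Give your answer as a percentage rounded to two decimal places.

88.44%

Noa reaches Larkspur along 3 paths.
Via Solent: 85% × 18% = 15.3%.
Via Anchor: 28% × 82% = 22.96%.
Via Solent → Anchor: 85% × 72% × 82% = 50.184%.
Total: 15.3% + 22.96% + 50.184% = 88.444%.
Rounded: 88.44%.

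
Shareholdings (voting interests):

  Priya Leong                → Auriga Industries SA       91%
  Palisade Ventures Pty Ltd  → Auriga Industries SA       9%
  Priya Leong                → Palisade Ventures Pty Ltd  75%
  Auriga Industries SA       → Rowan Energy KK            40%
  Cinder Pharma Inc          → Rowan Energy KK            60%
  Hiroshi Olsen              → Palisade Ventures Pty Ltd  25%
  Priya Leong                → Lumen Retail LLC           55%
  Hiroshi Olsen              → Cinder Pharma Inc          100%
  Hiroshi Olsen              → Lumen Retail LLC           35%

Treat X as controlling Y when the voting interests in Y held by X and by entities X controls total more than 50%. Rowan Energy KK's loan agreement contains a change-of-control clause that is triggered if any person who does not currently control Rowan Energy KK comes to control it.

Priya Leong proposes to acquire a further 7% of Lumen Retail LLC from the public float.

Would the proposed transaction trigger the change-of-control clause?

No

The purchase changes only Priya's holdings, so Priya is the only person who could newly come to control Rowan.
Priya holds 55% of Lumen, so Priya controls Lumen.
Priya holds 75% of Palisade, so Priya controls Palisade.
Priya and Palisade together hold 91% + 9% = 100% of Auriga, so Priya controls Auriga.
In Rowan, Priya's side holds only 40%, not > 50%.
So before the transaction, Priya does not control Rowan.
After the purchase, Priya's direct stake in Lumen rises to 55% + 7% = 62%.
Priya holds 62% of Lumen, so Priya controls Lumen.
After the transaction, Priya's side holds 40% of Rowan, not > 50%, so Priya still does not control Rowan.
No new person acquires control, so the clause is not triggered.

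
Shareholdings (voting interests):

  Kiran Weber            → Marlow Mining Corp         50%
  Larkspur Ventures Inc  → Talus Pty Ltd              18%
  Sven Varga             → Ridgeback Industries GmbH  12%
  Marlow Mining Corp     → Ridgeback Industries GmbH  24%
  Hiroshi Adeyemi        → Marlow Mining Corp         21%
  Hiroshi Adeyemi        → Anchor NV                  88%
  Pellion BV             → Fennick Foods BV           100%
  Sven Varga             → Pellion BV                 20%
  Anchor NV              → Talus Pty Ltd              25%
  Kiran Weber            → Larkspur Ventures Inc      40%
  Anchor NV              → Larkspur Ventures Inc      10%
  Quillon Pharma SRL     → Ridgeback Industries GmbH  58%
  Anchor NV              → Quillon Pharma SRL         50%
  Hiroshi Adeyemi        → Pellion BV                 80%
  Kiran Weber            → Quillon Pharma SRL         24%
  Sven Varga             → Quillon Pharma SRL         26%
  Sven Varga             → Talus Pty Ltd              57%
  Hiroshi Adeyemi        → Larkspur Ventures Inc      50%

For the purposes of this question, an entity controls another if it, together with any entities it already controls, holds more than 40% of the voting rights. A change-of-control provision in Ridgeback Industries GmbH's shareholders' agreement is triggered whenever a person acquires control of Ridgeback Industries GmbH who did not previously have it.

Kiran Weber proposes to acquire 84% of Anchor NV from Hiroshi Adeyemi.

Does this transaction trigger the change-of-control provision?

Yes

The purchase adds only to Kiran's holdings (Hiroshi's stake shrinks), so Kiran is the only person who could newly come to control Ridgeback.
Kiran holds 50% of Marlow, so Kiran controls Marlow.
In Ridgeback, Kiran's side holds only 24%, not > 40%.
So before the transaction, Kiran does not control Ridgeback.
After the purchase, Kiran holds 84% of Anchor directly, and Hiroshi's stake falls to 4%.
Kiran holds 84% of Anchor, so Kiran controls Anchor.
Kiran and Anchor together hold 24% + 50% = 74% of Quillon, so Kiran controls Quillon.
Quillon and Marlow together hold 58% + 24% = 82% of Ridgeback, so Kiran controls Ridgeback.
Kiran did not control Ridgeback before and does after, so the clause is triggered.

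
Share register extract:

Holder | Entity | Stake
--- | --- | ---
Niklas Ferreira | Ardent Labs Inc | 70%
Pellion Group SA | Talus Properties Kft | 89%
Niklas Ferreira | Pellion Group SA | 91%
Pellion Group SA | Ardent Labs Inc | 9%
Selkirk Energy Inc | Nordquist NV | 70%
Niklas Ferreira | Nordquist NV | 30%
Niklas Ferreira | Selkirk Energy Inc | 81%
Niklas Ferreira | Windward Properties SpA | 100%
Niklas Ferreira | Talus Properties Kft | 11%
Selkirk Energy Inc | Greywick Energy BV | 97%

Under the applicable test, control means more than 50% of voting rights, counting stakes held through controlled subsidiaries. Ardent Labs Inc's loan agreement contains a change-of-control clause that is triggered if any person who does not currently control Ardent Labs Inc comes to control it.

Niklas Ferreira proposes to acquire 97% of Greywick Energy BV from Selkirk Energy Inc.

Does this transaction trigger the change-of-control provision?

The purchase adds only to Niklas's holdings (Selkirk's stake shrinks), so Niklas is the only person who could newly come to control Ardent.
Niklas holds 91% of Pellion, so Niklas controls Pellion.
Niklas and Pellion together hold 70% + 9% = 79% of Ardent, so Niklas controls Ardent.
So Niklas already controls Ardent before the transaction.
After the purchase, Niklas holds 97% of Greywick directly, and Selkirk's stake falls to 0%.
Niklas controlled Ardent already, so this is not a new person acquiring control; every other person's position is unchanged or reduced.
No new person acquires control, so the clause is not triggered.

No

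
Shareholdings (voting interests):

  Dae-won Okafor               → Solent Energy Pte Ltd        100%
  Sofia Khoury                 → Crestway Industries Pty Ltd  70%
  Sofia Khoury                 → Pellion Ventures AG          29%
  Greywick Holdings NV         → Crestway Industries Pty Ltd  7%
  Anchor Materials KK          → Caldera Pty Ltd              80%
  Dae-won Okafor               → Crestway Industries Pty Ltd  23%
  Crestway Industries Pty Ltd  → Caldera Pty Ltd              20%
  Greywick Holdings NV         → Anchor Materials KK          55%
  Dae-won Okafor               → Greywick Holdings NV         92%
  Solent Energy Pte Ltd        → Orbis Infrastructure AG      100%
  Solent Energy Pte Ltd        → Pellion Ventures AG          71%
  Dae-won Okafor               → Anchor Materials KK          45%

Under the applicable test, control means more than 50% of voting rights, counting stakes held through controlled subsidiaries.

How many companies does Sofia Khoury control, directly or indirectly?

Sofia holds 70% of Crestway, so Sofia controls Crestway.
No other company's threshold is met.
Sofia controls 1 company.

1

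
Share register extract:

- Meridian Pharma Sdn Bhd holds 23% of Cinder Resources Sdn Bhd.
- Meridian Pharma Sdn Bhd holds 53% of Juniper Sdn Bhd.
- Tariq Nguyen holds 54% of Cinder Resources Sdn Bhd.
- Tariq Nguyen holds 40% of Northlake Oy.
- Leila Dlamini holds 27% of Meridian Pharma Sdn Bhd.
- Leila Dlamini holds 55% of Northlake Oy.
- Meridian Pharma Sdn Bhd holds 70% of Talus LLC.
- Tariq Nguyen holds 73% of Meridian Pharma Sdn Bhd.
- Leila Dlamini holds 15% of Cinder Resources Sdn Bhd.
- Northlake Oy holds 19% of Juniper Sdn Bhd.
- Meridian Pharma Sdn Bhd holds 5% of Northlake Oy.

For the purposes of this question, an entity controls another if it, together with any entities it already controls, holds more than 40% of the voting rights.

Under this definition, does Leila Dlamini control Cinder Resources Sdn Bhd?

No

Leila holds 55% of Northlake, so Leila controls Northlake.
In Cinder, Leila's side holds only 15%, not > 40%.
So Leila does not control Cinder.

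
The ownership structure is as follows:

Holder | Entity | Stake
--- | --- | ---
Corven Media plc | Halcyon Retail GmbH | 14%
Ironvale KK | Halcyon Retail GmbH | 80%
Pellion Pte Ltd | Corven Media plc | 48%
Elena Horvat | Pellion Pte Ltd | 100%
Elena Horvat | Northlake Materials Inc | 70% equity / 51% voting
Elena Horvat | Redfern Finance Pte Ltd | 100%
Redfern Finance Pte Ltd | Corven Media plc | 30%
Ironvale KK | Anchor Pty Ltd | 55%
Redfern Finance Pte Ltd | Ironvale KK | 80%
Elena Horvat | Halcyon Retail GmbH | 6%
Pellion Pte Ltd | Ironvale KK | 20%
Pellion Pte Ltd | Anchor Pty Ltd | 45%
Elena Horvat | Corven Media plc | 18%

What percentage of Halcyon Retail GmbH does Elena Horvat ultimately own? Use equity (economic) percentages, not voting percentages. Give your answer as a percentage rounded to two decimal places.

Elena reaches Halcyon along 6 paths.
Direct stake: 6% = 6%.
Via Redfern → Ironvale: 100% × 80% × 80% = 64%.
Via Pellion → Ironvale: 100% × 20% × 80% = 16%.
Via Redfern → Corven: 100% × 30% × 14% = 4.2%.
Via Corven: 18% × 14% = 2.52%.
Via Pellion → Corven: 100% × 48% × 14% = 6.72%.
Total: 6% + 64% + 16% + 4.2% + 2.52% + 6.72% = 99.44%.

99.44%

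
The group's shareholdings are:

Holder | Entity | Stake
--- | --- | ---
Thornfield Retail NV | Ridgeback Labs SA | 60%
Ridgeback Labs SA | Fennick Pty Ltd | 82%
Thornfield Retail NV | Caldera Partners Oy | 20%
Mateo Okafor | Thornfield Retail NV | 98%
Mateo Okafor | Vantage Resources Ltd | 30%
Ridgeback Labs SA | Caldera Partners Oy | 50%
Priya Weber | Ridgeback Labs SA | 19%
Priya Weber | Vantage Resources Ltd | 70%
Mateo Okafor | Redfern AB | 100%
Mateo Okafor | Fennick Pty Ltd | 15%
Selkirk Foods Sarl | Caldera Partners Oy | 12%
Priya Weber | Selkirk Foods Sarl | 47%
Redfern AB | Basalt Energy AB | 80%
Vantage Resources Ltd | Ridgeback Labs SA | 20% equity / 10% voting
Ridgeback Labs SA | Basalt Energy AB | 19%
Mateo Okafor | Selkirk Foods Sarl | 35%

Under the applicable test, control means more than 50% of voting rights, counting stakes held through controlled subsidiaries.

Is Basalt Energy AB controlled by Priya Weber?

Priya holds 70% of Vantage, so Priya controls Vantage.
Neither Priya nor any entity Priya controls holds any voting interest in Basalt.
So Priya does not control Basalt.

No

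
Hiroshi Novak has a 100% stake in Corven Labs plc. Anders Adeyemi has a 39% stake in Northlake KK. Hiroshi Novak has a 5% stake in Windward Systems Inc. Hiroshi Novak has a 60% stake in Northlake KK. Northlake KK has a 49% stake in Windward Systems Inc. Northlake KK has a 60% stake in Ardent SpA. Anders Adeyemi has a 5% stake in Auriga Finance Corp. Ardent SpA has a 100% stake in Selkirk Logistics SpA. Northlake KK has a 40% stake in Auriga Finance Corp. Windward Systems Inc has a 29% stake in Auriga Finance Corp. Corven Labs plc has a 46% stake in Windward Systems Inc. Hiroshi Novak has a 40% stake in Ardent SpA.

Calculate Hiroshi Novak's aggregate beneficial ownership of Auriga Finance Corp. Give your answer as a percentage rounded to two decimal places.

Hiroshi reaches Auriga along 4 paths.
Via Windward: 5% × 29% = 1.45%.
Via Northlake → Windward: 60% × 49% × 29% = 8.526%.
Via Corven → Windward: 100% × 46% × 29% = 13.34%.
Via Northlake: 60% × 40% = 24%.
Total: 1.45% + 8.526% + 13.34% + 24% = 47.316%.
Rounded: 47.32%.

47.32%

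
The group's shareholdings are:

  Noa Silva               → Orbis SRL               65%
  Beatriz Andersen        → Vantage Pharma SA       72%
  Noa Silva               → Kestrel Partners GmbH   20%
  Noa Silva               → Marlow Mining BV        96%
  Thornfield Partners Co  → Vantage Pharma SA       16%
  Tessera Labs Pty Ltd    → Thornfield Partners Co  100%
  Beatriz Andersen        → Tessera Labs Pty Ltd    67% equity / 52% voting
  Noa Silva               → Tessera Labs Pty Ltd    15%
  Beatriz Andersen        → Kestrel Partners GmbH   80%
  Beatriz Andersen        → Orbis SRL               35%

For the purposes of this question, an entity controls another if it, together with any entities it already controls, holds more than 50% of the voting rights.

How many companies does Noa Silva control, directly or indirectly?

2

Noa holds 65% of Orbis, so Noa controls Orbis.
Noa holds 96% of Marlow, so Noa controls Marlow.
No other company's threshold is met.
Noa controls 2 companies.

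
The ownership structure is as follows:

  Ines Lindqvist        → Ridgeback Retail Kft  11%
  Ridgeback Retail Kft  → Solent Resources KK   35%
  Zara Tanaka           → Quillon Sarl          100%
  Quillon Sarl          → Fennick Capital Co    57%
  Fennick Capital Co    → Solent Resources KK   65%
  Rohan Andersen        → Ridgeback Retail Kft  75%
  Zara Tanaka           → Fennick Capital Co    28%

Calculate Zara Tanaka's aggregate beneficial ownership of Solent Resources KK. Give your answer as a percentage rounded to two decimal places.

Zara reaches Solent along 2 paths.
Via Quillon → Fennick: 100% × 57% × 65% = 37.05%.
Via Fennick: 28% × 65% = 18.2%.
Total: 37.05% + 18.2% = 55.25%.

55.25%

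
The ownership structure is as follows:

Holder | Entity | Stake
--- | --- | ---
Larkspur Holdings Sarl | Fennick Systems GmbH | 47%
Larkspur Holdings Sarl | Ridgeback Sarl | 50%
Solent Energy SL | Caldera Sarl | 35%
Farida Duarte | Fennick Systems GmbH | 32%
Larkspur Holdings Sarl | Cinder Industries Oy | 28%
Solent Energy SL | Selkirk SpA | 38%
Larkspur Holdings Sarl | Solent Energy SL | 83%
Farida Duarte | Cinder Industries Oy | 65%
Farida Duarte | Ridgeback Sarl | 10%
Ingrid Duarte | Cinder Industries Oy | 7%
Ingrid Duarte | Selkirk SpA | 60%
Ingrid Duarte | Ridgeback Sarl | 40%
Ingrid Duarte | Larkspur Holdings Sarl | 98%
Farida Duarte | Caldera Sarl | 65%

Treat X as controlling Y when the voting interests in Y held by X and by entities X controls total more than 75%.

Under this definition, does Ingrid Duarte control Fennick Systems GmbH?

Ingrid holds 98% of Larkspur, so Ingrid controls Larkspur.
Larkspur and Ingrid together hold 50% + 40% = 90% of Ridgeback, so Ingrid controls Ridgeback.
Larkspur holds 83% of Solent, so Ingrid controls Solent.
Solent and Ingrid together hold 38% + 60% = 98% of Selkirk, so Ingrid controls Selkirk.
In Fennick, Ingrid's side holds only 47%, not > 75%.
So Ingrid does not control Fennick.

No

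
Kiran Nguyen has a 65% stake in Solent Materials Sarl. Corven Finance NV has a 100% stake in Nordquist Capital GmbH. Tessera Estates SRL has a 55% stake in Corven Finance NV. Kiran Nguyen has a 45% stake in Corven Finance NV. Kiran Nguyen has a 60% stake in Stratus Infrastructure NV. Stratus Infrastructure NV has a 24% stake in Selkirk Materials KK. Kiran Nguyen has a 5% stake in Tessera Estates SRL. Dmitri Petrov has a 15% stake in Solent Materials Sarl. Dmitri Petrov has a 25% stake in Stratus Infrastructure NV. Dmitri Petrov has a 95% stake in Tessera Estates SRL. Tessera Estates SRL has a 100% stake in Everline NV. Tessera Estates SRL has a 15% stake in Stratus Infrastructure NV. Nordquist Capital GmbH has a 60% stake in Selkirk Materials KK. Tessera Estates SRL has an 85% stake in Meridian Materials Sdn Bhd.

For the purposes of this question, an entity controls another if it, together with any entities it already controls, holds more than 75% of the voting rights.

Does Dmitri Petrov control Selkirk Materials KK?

No

Dmitri holds 95% of Tessera, so Dmitri controls Tessera.
Tessera holds 100% of Everline, so Dmitri controls Everline.
Tessera holds 85% of Meridian, so Dmitri controls Meridian.
Neither Dmitri nor any entity Dmitri controls holds any voting interest in Selkirk.
So Dmitri does not control Selkirk.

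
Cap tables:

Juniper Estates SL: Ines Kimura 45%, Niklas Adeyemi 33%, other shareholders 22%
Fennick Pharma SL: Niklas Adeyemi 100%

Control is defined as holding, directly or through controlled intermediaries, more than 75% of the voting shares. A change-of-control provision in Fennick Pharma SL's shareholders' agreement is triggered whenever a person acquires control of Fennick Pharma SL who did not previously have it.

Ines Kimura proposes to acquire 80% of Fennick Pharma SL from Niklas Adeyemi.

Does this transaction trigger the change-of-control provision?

The purchase adds only to Ines's holdings (Niklas's stake shrinks), so Ines is the only person who could newly come to control Fennick.
Ines's largest direct stake is 45% in Juniper, which does not meet the threshold, so Ines controls no company.
Neither Ines nor any entity Ines controls holds any voting interest in Fennick.
So before the transaction, Ines does not control Fennick.
After the purchase, Ines holds 80% of Fennick directly, and Niklas's stake falls to 20%.
Ines holds 80% of Fennick, so Ines controls Fennick.
Ines did not control Fennick before and does after, so the clause is triggered.

Yes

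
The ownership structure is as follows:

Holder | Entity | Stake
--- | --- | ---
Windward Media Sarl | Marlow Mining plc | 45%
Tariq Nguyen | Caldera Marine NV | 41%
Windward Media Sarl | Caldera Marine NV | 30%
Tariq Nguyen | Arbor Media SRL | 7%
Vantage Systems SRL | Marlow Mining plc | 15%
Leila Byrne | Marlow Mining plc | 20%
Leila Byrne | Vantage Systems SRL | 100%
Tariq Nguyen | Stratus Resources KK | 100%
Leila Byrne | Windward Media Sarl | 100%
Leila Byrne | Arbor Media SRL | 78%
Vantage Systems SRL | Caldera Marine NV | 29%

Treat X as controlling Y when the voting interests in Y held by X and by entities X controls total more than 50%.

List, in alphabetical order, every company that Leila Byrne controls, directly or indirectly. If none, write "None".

Leila holds 100% of Windward, so Leila controls Windward.
Leila holds 100% of Vantage, so Leila controls Vantage.
Vantage and Windward together hold 29% + 30% = 59% of Caldera, so Leila controls Caldera.
Leila and Windward and Vantage together hold 20% + 45% + 15% = 80% of Marlow, so Leila controls Marlow.
Leila holds 78% of Arbor, so Leila controls Arbor.
No other company's threshold is met.

Arbor Media SRL, Caldera Marine NV, Marlow Mining plc, Vantage Systems SRL, Windward Media Sarl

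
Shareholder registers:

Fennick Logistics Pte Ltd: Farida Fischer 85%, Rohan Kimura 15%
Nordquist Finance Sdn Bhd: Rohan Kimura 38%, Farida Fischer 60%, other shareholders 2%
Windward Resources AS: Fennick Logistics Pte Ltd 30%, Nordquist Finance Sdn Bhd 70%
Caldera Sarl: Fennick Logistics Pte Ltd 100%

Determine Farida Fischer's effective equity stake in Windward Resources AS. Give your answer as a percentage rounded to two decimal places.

67.50%

Farida reaches Windward along 2 paths.
Via Fennick: 85% × 30% = 25.5%.
Via Nordquist: 60% × 70% = 42%.
Total: 25.5% + 42% = 67.5%.
Rounded: 67.50%.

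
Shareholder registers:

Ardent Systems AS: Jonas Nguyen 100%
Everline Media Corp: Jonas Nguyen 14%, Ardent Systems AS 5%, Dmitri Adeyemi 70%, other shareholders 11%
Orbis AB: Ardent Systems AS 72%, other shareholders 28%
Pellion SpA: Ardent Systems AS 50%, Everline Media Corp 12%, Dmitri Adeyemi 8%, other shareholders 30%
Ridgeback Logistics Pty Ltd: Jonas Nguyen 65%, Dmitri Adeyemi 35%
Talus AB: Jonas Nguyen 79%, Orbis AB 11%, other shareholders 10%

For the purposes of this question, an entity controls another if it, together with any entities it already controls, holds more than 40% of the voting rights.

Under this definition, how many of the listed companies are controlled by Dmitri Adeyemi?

Dmitri holds 70% of Everline, so Dmitri controls Everline.
No other company's threshold is met.
Dmitri controls 1 company.

1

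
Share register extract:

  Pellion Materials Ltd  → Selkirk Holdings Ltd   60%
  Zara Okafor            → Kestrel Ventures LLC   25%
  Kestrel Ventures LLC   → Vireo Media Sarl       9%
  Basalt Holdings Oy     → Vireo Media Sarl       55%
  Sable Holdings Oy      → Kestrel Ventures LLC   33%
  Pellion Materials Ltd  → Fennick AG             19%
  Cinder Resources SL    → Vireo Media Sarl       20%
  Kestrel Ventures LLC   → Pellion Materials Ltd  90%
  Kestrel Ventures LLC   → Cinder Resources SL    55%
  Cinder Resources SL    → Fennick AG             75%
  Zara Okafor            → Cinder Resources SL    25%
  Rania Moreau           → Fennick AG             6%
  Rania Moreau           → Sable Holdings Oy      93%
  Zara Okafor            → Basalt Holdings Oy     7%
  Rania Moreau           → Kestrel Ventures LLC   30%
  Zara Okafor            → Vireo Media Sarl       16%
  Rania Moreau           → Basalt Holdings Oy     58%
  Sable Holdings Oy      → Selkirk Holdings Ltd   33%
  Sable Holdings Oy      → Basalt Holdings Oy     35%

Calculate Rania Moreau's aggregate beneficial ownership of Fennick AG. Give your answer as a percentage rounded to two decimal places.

41.41%

Rania reaches Fennick along 5 paths.
Direct stake: 6% = 6%.
Via Sable → Kestrel → Pellion: 93% × 33% × 90% × 19% = 5.24799%.
Via Kestrel → Pellion: 30% × 90% × 19% = 5.13%.
Via Sable → Kestrel → Cinder: 93% × 33% × 55% × 75% = 12.659625%.
Via Kestrel → Cinder: 30% × 55% × 75% = 12.375%.
Total: 6% + 5.24799% + 5.13% + 12.659625% + 12.375% = 41.412615%.
Rounded: 41.41%.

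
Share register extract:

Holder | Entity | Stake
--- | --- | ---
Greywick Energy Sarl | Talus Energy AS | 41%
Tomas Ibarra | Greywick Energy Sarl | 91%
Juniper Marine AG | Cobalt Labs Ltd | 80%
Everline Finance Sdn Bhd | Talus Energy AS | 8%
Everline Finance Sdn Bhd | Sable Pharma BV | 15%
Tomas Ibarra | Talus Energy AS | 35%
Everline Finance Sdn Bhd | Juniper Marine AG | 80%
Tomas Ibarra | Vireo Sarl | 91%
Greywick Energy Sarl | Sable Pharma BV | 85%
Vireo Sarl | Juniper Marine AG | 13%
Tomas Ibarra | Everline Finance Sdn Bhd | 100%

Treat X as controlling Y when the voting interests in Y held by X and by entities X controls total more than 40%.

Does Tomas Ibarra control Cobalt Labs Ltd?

Tomas holds 100% of Everline, so Tomas controls Everline.
Tomas holds 91% of Vireo, so Tomas controls Vireo.
Everline and Vireo together hold 80% + 13% = 93% of Juniper, so Tomas controls Juniper.
Juniper holds 80% of Cobalt, so Tomas controls Cobalt.

Yes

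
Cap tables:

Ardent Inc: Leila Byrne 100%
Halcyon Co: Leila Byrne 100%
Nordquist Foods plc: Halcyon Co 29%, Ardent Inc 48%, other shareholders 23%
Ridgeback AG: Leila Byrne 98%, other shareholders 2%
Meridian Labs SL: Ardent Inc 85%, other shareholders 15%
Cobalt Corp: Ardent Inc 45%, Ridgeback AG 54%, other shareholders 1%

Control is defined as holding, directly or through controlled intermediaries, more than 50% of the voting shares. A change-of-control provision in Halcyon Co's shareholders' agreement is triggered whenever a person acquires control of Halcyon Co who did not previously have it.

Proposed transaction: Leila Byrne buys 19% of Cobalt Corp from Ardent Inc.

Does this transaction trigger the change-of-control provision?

The purchase adds only to Leila's holdings (Ardent's stake shrinks), so Leila is the only person who could newly come to control Halcyon.
Leila holds 100% of Halcyon, so Leila controls Halcyon.
So Leila already controls Halcyon before the transaction.
After the purchase, Leila holds 19% of Cobalt directly, and Ardent's stake falls to 26%.
Leila controlled Halcyon already, so this is not a new person acquiring control; every other person's position is unchanged or reduced.
No new person acquires control, so the clause is not triggered.

No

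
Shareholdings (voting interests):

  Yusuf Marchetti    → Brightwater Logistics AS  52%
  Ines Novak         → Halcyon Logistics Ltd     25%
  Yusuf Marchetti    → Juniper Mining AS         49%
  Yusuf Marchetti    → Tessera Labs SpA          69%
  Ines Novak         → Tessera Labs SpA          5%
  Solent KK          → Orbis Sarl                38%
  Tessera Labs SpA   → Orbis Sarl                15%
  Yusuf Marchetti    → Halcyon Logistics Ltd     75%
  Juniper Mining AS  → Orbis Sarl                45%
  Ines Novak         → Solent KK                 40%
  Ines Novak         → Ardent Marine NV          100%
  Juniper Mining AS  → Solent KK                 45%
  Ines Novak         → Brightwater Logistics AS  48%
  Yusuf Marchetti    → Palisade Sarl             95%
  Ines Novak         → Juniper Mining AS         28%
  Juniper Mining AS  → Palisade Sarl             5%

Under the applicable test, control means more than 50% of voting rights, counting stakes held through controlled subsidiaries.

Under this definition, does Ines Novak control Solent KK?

No

Ines holds 100% of Ardent, so Ines controls Ardent.
In Solent, Ines's side holds only 40%, not > 50%.
So Ines does not control Solent.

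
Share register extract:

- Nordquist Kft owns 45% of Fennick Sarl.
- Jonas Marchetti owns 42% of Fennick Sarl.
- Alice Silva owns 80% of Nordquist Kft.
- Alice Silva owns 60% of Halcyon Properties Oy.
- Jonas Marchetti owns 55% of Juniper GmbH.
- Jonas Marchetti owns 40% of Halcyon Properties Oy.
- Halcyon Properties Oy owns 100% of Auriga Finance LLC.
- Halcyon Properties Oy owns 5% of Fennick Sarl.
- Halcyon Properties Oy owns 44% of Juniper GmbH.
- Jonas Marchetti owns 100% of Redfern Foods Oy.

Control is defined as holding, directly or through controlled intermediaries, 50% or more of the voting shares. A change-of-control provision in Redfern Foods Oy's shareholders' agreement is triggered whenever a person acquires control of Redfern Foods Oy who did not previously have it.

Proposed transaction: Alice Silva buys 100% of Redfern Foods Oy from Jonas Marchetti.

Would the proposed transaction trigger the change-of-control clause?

The purchase adds only to Alice's holdings (Jonas's stake shrinks), so Alice is the only person who could newly come to control Redfern.
Alice holds 60% of Halcyon, so Alice controls Halcyon.
Alice holds 80% of Nordquist, so Alice controls Nordquist.
Halcyon holds 100% of Auriga, so Alice controls Auriga.
Nordquist and Halcyon together hold 45% + 5% = 50% of Fennick, so Alice controls Fennick.
Neither Alice nor any entity Alice controls holds any voting interest in Redfern.
So before the transaction, Alice does not control Redfern.
After the purchase, Alice holds 100% of Redfern directly, and Jonas's stake falls to 0%.
Alice holds 100% of Redfern, so Alice controls Redfern.
Alice did not control Redfern before and does after, so the clause is triggered.

Yes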